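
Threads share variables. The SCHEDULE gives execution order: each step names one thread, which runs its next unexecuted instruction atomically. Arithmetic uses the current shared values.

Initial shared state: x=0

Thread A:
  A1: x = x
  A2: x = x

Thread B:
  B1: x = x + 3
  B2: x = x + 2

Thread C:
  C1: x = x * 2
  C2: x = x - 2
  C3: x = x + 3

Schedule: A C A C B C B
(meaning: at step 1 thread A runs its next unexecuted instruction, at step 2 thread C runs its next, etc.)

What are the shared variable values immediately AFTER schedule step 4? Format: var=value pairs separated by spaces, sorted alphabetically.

Step 1: thread A executes A1 (x = x). Shared: x=0. PCs: A@1 B@0 C@0
Step 2: thread C executes C1 (x = x * 2). Shared: x=0. PCs: A@1 B@0 C@1
Step 3: thread A executes A2 (x = x). Shared: x=0. PCs: A@2 B@0 C@1
Step 4: thread C executes C2 (x = x - 2). Shared: x=-2. PCs: A@2 B@0 C@2

Answer: x=-2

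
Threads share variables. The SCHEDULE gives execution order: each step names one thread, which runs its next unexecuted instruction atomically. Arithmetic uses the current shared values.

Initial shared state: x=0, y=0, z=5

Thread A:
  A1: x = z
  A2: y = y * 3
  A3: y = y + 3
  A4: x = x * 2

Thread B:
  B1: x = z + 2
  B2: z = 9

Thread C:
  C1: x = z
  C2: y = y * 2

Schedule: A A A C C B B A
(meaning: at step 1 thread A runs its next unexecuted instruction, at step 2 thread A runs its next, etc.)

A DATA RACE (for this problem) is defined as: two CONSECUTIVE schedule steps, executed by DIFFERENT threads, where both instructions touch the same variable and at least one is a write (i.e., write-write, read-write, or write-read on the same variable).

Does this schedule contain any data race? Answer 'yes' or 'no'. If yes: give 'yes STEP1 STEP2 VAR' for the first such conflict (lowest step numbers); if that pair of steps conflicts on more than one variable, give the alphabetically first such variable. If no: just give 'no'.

Answer: no

Derivation:
Steps 1,2: same thread (A). No race.
Steps 2,3: same thread (A). No race.
Steps 3,4: A(r=y,w=y) vs C(r=z,w=x). No conflict.
Steps 4,5: same thread (C). No race.
Steps 5,6: C(r=y,w=y) vs B(r=z,w=x). No conflict.
Steps 6,7: same thread (B). No race.
Steps 7,8: B(r=-,w=z) vs A(r=x,w=x). No conflict.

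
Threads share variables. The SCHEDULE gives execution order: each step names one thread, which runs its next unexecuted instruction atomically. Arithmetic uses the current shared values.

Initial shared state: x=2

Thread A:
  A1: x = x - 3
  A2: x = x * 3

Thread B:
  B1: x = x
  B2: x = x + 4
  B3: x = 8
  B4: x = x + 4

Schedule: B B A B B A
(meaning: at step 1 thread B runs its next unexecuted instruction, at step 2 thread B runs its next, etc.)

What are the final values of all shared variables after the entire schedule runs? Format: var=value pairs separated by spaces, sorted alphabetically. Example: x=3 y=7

Answer: x=36

Derivation:
Step 1: thread B executes B1 (x = x). Shared: x=2. PCs: A@0 B@1
Step 2: thread B executes B2 (x = x + 4). Shared: x=6. PCs: A@0 B@2
Step 3: thread A executes A1 (x = x - 3). Shared: x=3. PCs: A@1 B@2
Step 4: thread B executes B3 (x = 8). Shared: x=8. PCs: A@1 B@3
Step 5: thread B executes B4 (x = x + 4). Shared: x=12. PCs: A@1 B@4
Step 6: thread A executes A2 (x = x * 3). Shared: x=36. PCs: A@2 B@4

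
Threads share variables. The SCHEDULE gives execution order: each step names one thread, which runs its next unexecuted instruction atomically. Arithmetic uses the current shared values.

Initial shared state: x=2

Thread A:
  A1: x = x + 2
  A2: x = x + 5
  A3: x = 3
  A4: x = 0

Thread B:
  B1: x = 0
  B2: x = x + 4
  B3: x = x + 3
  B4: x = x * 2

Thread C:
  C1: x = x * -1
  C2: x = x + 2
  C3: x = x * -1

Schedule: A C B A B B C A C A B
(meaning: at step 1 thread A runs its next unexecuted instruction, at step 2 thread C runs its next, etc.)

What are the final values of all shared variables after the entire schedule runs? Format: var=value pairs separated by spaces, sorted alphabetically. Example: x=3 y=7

Step 1: thread A executes A1 (x = x + 2). Shared: x=4. PCs: A@1 B@0 C@0
Step 2: thread C executes C1 (x = x * -1). Shared: x=-4. PCs: A@1 B@0 C@1
Step 3: thread B executes B1 (x = 0). Shared: x=0. PCs: A@1 B@1 C@1
Step 4: thread A executes A2 (x = x + 5). Shared: x=5. PCs: A@2 B@1 C@1
Step 5: thread B executes B2 (x = x + 4). Shared: x=9. PCs: A@2 B@2 C@1
Step 6: thread B executes B3 (x = x + 3). Shared: x=12. PCs: A@2 B@3 C@1
Step 7: thread C executes C2 (x = x + 2). Shared: x=14. PCs: A@2 B@3 C@2
Step 8: thread A executes A3 (x = 3). Shared: x=3. PCs: A@3 B@3 C@2
Step 9: thread C executes C3 (x = x * -1). Shared: x=-3. PCs: A@3 B@3 C@3
Step 10: thread A executes A4 (x = 0). Shared: x=0. PCs: A@4 B@3 C@3
Step 11: thread B executes B4 (x = x * 2). Shared: x=0. PCs: A@4 B@4 C@3

Answer: x=0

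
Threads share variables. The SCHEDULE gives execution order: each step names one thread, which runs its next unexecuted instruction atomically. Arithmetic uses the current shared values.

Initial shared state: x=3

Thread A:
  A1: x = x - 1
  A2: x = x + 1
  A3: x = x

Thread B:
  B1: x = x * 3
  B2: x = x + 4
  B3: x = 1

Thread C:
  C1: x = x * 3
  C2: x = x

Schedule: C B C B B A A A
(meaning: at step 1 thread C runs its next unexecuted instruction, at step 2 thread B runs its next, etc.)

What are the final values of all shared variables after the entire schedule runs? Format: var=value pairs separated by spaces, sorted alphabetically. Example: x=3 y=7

Answer: x=1

Derivation:
Step 1: thread C executes C1 (x = x * 3). Shared: x=9. PCs: A@0 B@0 C@1
Step 2: thread B executes B1 (x = x * 3). Shared: x=27. PCs: A@0 B@1 C@1
Step 3: thread C executes C2 (x = x). Shared: x=27. PCs: A@0 B@1 C@2
Step 4: thread B executes B2 (x = x + 4). Shared: x=31. PCs: A@0 B@2 C@2
Step 5: thread B executes B3 (x = 1). Shared: x=1. PCs: A@0 B@3 C@2
Step 6: thread A executes A1 (x = x - 1). Shared: x=0. PCs: A@1 B@3 C@2
Step 7: thread A executes A2 (x = x + 1). Shared: x=1. PCs: A@2 B@3 C@2
Step 8: thread A executes A3 (x = x). Shared: x=1. PCs: A@3 B@3 C@2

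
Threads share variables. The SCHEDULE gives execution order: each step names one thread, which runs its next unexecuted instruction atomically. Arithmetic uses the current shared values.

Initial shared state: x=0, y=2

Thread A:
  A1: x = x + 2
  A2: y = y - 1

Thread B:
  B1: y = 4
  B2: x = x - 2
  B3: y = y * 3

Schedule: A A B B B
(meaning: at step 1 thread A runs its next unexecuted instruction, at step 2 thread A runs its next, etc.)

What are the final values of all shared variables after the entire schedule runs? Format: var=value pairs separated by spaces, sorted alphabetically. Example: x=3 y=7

Answer: x=0 y=12

Derivation:
Step 1: thread A executes A1 (x = x + 2). Shared: x=2 y=2. PCs: A@1 B@0
Step 2: thread A executes A2 (y = y - 1). Shared: x=2 y=1. PCs: A@2 B@0
Step 3: thread B executes B1 (y = 4). Shared: x=2 y=4. PCs: A@2 B@1
Step 4: thread B executes B2 (x = x - 2). Shared: x=0 y=4. PCs: A@2 B@2
Step 5: thread B executes B3 (y = y * 3). Shared: x=0 y=12. PCs: A@2 B@3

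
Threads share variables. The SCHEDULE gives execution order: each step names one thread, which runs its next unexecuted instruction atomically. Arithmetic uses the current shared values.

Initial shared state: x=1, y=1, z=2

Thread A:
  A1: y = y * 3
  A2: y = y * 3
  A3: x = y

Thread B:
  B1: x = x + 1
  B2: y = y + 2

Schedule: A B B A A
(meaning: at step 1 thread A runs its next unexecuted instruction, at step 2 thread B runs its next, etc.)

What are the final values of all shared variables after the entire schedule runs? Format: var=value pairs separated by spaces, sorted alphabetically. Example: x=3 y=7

Step 1: thread A executes A1 (y = y * 3). Shared: x=1 y=3 z=2. PCs: A@1 B@0
Step 2: thread B executes B1 (x = x + 1). Shared: x=2 y=3 z=2. PCs: A@1 B@1
Step 3: thread B executes B2 (y = y + 2). Shared: x=2 y=5 z=2. PCs: A@1 B@2
Step 4: thread A executes A2 (y = y * 3). Shared: x=2 y=15 z=2. PCs: A@2 B@2
Step 5: thread A executes A3 (x = y). Shared: x=15 y=15 z=2. PCs: A@3 B@2

Answer: x=15 y=15 z=2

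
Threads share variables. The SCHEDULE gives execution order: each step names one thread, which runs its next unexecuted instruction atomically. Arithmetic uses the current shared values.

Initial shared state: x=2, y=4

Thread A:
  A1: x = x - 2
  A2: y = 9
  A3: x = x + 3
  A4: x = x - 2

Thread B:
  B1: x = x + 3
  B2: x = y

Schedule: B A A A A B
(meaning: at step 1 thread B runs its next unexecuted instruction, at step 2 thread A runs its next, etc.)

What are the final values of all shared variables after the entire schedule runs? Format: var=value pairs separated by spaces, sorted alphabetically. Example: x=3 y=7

Step 1: thread B executes B1 (x = x + 3). Shared: x=5 y=4. PCs: A@0 B@1
Step 2: thread A executes A1 (x = x - 2). Shared: x=3 y=4. PCs: A@1 B@1
Step 3: thread A executes A2 (y = 9). Shared: x=3 y=9. PCs: A@2 B@1
Step 4: thread A executes A3 (x = x + 3). Shared: x=6 y=9. PCs: A@3 B@1
Step 5: thread A executes A4 (x = x - 2). Shared: x=4 y=9. PCs: A@4 B@1
Step 6: thread B executes B2 (x = y). Shared: x=9 y=9. PCs: A@4 B@2

Answer: x=9 y=9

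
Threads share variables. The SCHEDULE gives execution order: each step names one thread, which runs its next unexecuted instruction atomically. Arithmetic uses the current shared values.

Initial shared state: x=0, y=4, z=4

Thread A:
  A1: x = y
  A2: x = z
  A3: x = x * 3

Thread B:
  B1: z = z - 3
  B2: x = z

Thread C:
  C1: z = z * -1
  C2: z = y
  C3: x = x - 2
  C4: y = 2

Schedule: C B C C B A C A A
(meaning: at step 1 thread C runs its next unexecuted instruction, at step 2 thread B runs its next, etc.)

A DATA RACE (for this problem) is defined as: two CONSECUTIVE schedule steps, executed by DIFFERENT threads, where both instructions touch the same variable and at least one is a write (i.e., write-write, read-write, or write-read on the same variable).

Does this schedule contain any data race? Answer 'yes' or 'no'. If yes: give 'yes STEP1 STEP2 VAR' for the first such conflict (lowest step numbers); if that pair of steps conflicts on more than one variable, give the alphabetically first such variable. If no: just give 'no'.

Answer: yes 1 2 z

Derivation:
Steps 1,2: C(z = z * -1) vs B(z = z - 3). RACE on z (W-W).
Steps 2,3: B(z = z - 3) vs C(z = y). RACE on z (W-W).
Steps 3,4: same thread (C). No race.
Steps 4,5: C(x = x - 2) vs B(x = z). RACE on x (W-W).
Steps 5,6: B(x = z) vs A(x = y). RACE on x (W-W).
Steps 6,7: A(x = y) vs C(y = 2). RACE on y (R-W).
Steps 7,8: C(r=-,w=y) vs A(r=z,w=x). No conflict.
Steps 8,9: same thread (A). No race.
First conflict at steps 1,2.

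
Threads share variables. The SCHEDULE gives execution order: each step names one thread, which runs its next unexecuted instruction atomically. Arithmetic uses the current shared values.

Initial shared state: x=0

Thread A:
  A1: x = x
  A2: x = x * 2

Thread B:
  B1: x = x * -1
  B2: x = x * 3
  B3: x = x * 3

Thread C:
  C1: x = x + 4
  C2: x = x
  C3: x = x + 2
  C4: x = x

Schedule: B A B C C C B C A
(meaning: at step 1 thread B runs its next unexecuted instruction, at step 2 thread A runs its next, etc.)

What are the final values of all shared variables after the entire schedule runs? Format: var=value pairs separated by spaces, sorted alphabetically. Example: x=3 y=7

Step 1: thread B executes B1 (x = x * -1). Shared: x=0. PCs: A@0 B@1 C@0
Step 2: thread A executes A1 (x = x). Shared: x=0. PCs: A@1 B@1 C@0
Step 3: thread B executes B2 (x = x * 3). Shared: x=0. PCs: A@1 B@2 C@0
Step 4: thread C executes C1 (x = x + 4). Shared: x=4. PCs: A@1 B@2 C@1
Step 5: thread C executes C2 (x = x). Shared: x=4. PCs: A@1 B@2 C@2
Step 6: thread C executes C3 (x = x + 2). Shared: x=6. PCs: A@1 B@2 C@3
Step 7: thread B executes B3 (x = x * 3). Shared: x=18. PCs: A@1 B@3 C@3
Step 8: thread C executes C4 (x = x). Shared: x=18. PCs: A@1 B@3 C@4
Step 9: thread A executes A2 (x = x * 2). Shared: x=36. PCs: A@2 B@3 C@4

Answer: x=36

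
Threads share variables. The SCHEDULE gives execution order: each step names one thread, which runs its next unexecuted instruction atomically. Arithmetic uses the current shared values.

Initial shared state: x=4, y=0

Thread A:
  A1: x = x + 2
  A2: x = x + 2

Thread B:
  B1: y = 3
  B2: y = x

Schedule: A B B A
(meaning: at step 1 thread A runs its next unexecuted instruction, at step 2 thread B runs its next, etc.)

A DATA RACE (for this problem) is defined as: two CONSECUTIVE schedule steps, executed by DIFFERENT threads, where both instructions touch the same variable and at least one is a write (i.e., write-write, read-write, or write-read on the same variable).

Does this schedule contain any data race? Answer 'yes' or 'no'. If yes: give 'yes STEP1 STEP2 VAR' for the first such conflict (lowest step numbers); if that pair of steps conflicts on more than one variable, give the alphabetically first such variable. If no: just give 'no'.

Answer: yes 3 4 x

Derivation:
Steps 1,2: A(r=x,w=x) vs B(r=-,w=y). No conflict.
Steps 2,3: same thread (B). No race.
Steps 3,4: B(y = x) vs A(x = x + 2). RACE on x (R-W).
First conflict at steps 3,4.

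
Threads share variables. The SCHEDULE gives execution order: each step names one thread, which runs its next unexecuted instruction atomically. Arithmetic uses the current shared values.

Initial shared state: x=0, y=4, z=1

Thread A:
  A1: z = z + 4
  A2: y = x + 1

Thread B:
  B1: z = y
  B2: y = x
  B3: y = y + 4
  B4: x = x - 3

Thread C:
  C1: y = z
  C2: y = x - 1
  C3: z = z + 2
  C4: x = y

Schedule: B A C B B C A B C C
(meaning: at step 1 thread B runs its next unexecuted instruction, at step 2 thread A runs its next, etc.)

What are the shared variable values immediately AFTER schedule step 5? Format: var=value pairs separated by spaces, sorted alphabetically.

Step 1: thread B executes B1 (z = y). Shared: x=0 y=4 z=4. PCs: A@0 B@1 C@0
Step 2: thread A executes A1 (z = z + 4). Shared: x=0 y=4 z=8. PCs: A@1 B@1 C@0
Step 3: thread C executes C1 (y = z). Shared: x=0 y=8 z=8. PCs: A@1 B@1 C@1
Step 4: thread B executes B2 (y = x). Shared: x=0 y=0 z=8. PCs: A@1 B@2 C@1
Step 5: thread B executes B3 (y = y + 4). Shared: x=0 y=4 z=8. PCs: A@1 B@3 C@1

Answer: x=0 y=4 z=8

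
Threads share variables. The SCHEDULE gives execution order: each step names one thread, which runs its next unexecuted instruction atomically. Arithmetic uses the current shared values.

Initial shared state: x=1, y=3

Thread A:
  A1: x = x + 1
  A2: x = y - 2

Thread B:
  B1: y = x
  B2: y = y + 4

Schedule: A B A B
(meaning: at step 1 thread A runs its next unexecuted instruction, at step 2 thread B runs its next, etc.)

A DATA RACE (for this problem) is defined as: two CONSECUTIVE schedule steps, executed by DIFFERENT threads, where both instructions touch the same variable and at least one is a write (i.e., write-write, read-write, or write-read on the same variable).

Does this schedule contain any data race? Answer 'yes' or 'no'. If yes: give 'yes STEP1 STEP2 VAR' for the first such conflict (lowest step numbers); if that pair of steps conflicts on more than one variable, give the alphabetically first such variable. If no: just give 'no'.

Steps 1,2: A(x = x + 1) vs B(y = x). RACE on x (W-R).
Steps 2,3: B(y = x) vs A(x = y - 2). RACE on x (R-W), y (W-R). Multiple vars; alphabetically first is x.
Steps 3,4: A(x = y - 2) vs B(y = y + 4). RACE on y (R-W).
First conflict at steps 1,2.

Answer: yes 1 2 x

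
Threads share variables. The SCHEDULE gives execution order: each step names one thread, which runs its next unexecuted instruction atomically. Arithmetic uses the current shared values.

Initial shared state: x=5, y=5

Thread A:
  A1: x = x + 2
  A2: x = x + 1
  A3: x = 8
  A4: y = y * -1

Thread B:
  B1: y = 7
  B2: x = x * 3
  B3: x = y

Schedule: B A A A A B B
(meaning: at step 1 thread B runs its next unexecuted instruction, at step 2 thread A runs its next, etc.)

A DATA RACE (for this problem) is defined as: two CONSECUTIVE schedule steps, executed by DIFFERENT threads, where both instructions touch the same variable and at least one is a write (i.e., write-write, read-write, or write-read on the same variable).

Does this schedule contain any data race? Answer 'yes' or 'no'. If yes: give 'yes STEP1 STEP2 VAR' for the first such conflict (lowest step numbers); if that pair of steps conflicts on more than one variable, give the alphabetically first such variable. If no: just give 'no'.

Answer: no

Derivation:
Steps 1,2: B(r=-,w=y) vs A(r=x,w=x). No conflict.
Steps 2,3: same thread (A). No race.
Steps 3,4: same thread (A). No race.
Steps 4,5: same thread (A). No race.
Steps 5,6: A(r=y,w=y) vs B(r=x,w=x). No conflict.
Steps 6,7: same thread (B). No race.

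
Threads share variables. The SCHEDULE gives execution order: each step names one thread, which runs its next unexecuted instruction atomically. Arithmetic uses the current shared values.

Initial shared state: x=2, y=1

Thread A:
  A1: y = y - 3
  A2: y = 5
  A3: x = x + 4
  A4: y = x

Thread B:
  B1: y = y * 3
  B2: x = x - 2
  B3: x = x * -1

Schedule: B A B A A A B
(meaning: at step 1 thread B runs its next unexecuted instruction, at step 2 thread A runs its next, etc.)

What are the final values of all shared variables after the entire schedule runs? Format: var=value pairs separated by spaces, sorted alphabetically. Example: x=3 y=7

Step 1: thread B executes B1 (y = y * 3). Shared: x=2 y=3. PCs: A@0 B@1
Step 2: thread A executes A1 (y = y - 3). Shared: x=2 y=0. PCs: A@1 B@1
Step 3: thread B executes B2 (x = x - 2). Shared: x=0 y=0. PCs: A@1 B@2
Step 4: thread A executes A2 (y = 5). Shared: x=0 y=5. PCs: A@2 B@2
Step 5: thread A executes A3 (x = x + 4). Shared: x=4 y=5. PCs: A@3 B@2
Step 6: thread A executes A4 (y = x). Shared: x=4 y=4. PCs: A@4 B@2
Step 7: thread B executes B3 (x = x * -1). Shared: x=-4 y=4. PCs: A@4 B@3

Answer: x=-4 y=4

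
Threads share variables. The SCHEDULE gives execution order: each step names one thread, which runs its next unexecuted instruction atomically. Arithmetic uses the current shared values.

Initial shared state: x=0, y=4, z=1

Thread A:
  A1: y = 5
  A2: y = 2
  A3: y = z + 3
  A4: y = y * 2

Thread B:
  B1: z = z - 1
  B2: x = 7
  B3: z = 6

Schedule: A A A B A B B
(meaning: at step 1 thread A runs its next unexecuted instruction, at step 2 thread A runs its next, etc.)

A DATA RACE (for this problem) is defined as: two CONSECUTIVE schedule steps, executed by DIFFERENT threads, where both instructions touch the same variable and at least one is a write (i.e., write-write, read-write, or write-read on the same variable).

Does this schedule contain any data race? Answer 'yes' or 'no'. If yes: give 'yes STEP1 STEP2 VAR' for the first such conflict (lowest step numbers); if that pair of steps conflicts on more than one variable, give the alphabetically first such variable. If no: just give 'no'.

Steps 1,2: same thread (A). No race.
Steps 2,3: same thread (A). No race.
Steps 3,4: A(y = z + 3) vs B(z = z - 1). RACE on z (R-W).
Steps 4,5: B(r=z,w=z) vs A(r=y,w=y). No conflict.
Steps 5,6: A(r=y,w=y) vs B(r=-,w=x). No conflict.
Steps 6,7: same thread (B). No race.
First conflict at steps 3,4.

Answer: yes 3 4 z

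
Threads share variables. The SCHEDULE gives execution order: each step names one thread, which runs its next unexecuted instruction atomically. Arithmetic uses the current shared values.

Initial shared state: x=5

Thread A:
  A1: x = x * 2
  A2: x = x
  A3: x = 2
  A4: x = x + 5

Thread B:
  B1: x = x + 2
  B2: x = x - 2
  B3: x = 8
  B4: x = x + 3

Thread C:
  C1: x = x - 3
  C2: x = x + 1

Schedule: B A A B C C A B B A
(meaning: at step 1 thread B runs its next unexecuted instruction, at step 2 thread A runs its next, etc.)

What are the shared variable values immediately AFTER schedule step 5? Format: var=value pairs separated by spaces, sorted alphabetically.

Answer: x=9

Derivation:
Step 1: thread B executes B1 (x = x + 2). Shared: x=7. PCs: A@0 B@1 C@0
Step 2: thread A executes A1 (x = x * 2). Shared: x=14. PCs: A@1 B@1 C@0
Step 3: thread A executes A2 (x = x). Shared: x=14. PCs: A@2 B@1 C@0
Step 4: thread B executes B2 (x = x - 2). Shared: x=12. PCs: A@2 B@2 C@0
Step 5: thread C executes C1 (x = x - 3). Shared: x=9. PCs: A@2 B@2 C@1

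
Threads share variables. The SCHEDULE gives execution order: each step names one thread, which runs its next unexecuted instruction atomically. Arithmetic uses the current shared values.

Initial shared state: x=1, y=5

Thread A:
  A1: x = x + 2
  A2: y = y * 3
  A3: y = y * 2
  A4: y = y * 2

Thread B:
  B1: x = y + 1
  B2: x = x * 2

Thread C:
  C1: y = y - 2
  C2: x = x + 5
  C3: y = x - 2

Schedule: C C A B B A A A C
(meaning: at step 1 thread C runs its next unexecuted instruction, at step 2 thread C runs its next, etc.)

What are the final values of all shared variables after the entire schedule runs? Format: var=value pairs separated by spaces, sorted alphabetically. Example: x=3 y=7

Answer: x=8 y=6

Derivation:
Step 1: thread C executes C1 (y = y - 2). Shared: x=1 y=3. PCs: A@0 B@0 C@1
Step 2: thread C executes C2 (x = x + 5). Shared: x=6 y=3. PCs: A@0 B@0 C@2
Step 3: thread A executes A1 (x = x + 2). Shared: x=8 y=3. PCs: A@1 B@0 C@2
Step 4: thread B executes B1 (x = y + 1). Shared: x=4 y=3. PCs: A@1 B@1 C@2
Step 5: thread B executes B2 (x = x * 2). Shared: x=8 y=3. PCs: A@1 B@2 C@2
Step 6: thread A executes A2 (y = y * 3). Shared: x=8 y=9. PCs: A@2 B@2 C@2
Step 7: thread A executes A3 (y = y * 2). Shared: x=8 y=18. PCs: A@3 B@2 C@2
Step 8: thread A executes A4 (y = y * 2). Shared: x=8 y=36. PCs: A@4 B@2 C@2
Step 9: thread C executes C3 (y = x - 2). Shared: x=8 y=6. PCs: A@4 B@2 C@3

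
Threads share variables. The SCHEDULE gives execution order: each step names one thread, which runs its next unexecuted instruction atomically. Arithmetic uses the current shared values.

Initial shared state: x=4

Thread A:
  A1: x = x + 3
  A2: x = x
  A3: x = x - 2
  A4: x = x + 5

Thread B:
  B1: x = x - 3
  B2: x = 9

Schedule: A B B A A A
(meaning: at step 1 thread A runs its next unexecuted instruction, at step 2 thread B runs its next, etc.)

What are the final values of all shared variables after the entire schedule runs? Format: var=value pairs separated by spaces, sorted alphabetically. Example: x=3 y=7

Answer: x=12

Derivation:
Step 1: thread A executes A1 (x = x + 3). Shared: x=7. PCs: A@1 B@0
Step 2: thread B executes B1 (x = x - 3). Shared: x=4. PCs: A@1 B@1
Step 3: thread B executes B2 (x = 9). Shared: x=9. PCs: A@1 B@2
Step 4: thread A executes A2 (x = x). Shared: x=9. PCs: A@2 B@2
Step 5: thread A executes A3 (x = x - 2). Shared: x=7. PCs: A@3 B@2
Step 6: thread A executes A4 (x = x + 5). Shared: x=12. PCs: A@4 B@2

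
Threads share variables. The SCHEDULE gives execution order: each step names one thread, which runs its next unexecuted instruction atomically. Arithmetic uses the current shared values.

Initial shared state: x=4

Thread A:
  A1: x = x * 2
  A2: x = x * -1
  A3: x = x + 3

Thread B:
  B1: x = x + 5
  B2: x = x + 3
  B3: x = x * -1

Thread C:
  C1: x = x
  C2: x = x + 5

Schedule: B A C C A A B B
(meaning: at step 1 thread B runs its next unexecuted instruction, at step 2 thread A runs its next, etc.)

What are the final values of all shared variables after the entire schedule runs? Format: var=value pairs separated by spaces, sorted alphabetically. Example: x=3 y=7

Step 1: thread B executes B1 (x = x + 5). Shared: x=9. PCs: A@0 B@1 C@0
Step 2: thread A executes A1 (x = x * 2). Shared: x=18. PCs: A@1 B@1 C@0
Step 3: thread C executes C1 (x = x). Shared: x=18. PCs: A@1 B@1 C@1
Step 4: thread C executes C2 (x = x + 5). Shared: x=23. PCs: A@1 B@1 C@2
Step 5: thread A executes A2 (x = x * -1). Shared: x=-23. PCs: A@2 B@1 C@2
Step 6: thread A executes A3 (x = x + 3). Shared: x=-20. PCs: A@3 B@1 C@2
Step 7: thread B executes B2 (x = x + 3). Shared: x=-17. PCs: A@3 B@2 C@2
Step 8: thread B executes B3 (x = x * -1). Shared: x=17. PCs: A@3 B@3 C@2

Answer: x=17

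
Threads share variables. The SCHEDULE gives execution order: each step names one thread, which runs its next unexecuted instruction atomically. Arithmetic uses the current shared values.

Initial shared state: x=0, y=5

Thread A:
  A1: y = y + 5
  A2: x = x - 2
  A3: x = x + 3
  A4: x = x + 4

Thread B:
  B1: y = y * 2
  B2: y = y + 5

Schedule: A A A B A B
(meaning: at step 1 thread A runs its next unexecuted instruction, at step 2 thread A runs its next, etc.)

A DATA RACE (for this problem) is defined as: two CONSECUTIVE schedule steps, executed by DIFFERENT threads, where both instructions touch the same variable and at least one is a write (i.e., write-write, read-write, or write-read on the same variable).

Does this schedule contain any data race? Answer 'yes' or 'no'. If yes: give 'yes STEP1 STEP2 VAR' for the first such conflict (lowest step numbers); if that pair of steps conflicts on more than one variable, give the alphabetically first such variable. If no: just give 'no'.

Steps 1,2: same thread (A). No race.
Steps 2,3: same thread (A). No race.
Steps 3,4: A(r=x,w=x) vs B(r=y,w=y). No conflict.
Steps 4,5: B(r=y,w=y) vs A(r=x,w=x). No conflict.
Steps 5,6: A(r=x,w=x) vs B(r=y,w=y). No conflict.

Answer: no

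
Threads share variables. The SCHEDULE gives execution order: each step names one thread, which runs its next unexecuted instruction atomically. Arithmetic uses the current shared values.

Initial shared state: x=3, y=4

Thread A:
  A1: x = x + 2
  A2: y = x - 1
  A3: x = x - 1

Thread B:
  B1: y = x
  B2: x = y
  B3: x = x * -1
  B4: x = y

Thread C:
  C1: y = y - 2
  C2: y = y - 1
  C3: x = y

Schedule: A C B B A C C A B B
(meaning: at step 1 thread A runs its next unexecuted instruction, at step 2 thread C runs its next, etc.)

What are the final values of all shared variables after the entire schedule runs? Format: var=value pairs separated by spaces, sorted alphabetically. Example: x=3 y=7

Answer: x=3 y=3

Derivation:
Step 1: thread A executes A1 (x = x + 2). Shared: x=5 y=4. PCs: A@1 B@0 C@0
Step 2: thread C executes C1 (y = y - 2). Shared: x=5 y=2. PCs: A@1 B@0 C@1
Step 3: thread B executes B1 (y = x). Shared: x=5 y=5. PCs: A@1 B@1 C@1
Step 4: thread B executes B2 (x = y). Shared: x=5 y=5. PCs: A@1 B@2 C@1
Step 5: thread A executes A2 (y = x - 1). Shared: x=5 y=4. PCs: A@2 B@2 C@1
Step 6: thread C executes C2 (y = y - 1). Shared: x=5 y=3. PCs: A@2 B@2 C@2
Step 7: thread C executes C3 (x = y). Shared: x=3 y=3. PCs: A@2 B@2 C@3
Step 8: thread A executes A3 (x = x - 1). Shared: x=2 y=3. PCs: A@3 B@2 C@3
Step 9: thread B executes B3 (x = x * -1). Shared: x=-2 y=3. PCs: A@3 B@3 C@3
Step 10: thread B executes B4 (x = y). Shared: x=3 y=3. PCs: A@3 B@4 C@3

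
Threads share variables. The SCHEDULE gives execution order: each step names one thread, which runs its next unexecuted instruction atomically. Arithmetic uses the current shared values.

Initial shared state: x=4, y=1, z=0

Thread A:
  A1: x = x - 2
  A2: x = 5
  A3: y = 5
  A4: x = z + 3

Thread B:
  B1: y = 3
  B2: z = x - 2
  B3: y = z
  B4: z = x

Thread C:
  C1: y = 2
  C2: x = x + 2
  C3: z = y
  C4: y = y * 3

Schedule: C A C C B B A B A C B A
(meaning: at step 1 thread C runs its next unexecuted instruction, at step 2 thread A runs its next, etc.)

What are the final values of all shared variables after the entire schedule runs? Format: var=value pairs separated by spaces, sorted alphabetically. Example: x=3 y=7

Answer: x=8 y=15 z=5

Derivation:
Step 1: thread C executes C1 (y = 2). Shared: x=4 y=2 z=0. PCs: A@0 B@0 C@1
Step 2: thread A executes A1 (x = x - 2). Shared: x=2 y=2 z=0. PCs: A@1 B@0 C@1
Step 3: thread C executes C2 (x = x + 2). Shared: x=4 y=2 z=0. PCs: A@1 B@0 C@2
Step 4: thread C executes C3 (z = y). Shared: x=4 y=2 z=2. PCs: A@1 B@0 C@3
Step 5: thread B executes B1 (y = 3). Shared: x=4 y=3 z=2. PCs: A@1 B@1 C@3
Step 6: thread B executes B2 (z = x - 2). Shared: x=4 y=3 z=2. PCs: A@1 B@2 C@3
Step 7: thread A executes A2 (x = 5). Shared: x=5 y=3 z=2. PCs: A@2 B@2 C@3
Step 8: thread B executes B3 (y = z). Shared: x=5 y=2 z=2. PCs: A@2 B@3 C@3
Step 9: thread A executes A3 (y = 5). Shared: x=5 y=5 z=2. PCs: A@3 B@3 C@3
Step 10: thread C executes C4 (y = y * 3). Shared: x=5 y=15 z=2. PCs: A@3 B@3 C@4
Step 11: thread B executes B4 (z = x). Shared: x=5 y=15 z=5. PCs: A@3 B@4 C@4
Step 12: thread A executes A4 (x = z + 3). Shared: x=8 y=15 z=5. PCs: A@4 B@4 C@4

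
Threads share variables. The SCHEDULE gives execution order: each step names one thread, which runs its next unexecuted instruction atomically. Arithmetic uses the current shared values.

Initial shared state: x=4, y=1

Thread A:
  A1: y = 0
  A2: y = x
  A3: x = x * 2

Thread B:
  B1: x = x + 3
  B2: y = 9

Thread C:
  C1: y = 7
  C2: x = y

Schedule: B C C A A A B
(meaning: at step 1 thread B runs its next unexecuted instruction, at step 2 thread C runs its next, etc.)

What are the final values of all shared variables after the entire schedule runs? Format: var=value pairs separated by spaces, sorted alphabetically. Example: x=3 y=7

Answer: x=14 y=9

Derivation:
Step 1: thread B executes B1 (x = x + 3). Shared: x=7 y=1. PCs: A@0 B@1 C@0
Step 2: thread C executes C1 (y = 7). Shared: x=7 y=7. PCs: A@0 B@1 C@1
Step 3: thread C executes C2 (x = y). Shared: x=7 y=7. PCs: A@0 B@1 C@2
Step 4: thread A executes A1 (y = 0). Shared: x=7 y=0. PCs: A@1 B@1 C@2
Step 5: thread A executes A2 (y = x). Shared: x=7 y=7. PCs: A@2 B@1 C@2
Step 6: thread A executes A3 (x = x * 2). Shared: x=14 y=7. PCs: A@3 B@1 C@2
Step 7: thread B executes B2 (y = 9). Shared: x=14 y=9. PCs: A@3 B@2 C@2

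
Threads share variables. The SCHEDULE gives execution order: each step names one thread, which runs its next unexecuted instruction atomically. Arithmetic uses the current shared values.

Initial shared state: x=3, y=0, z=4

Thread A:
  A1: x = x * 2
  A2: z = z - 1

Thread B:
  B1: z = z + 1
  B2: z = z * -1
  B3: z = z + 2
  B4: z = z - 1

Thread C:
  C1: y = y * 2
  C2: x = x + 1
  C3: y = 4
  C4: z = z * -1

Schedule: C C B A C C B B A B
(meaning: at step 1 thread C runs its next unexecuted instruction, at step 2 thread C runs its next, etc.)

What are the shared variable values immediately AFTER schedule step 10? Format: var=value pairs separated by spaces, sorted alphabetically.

Step 1: thread C executes C1 (y = y * 2). Shared: x=3 y=0 z=4. PCs: A@0 B@0 C@1
Step 2: thread C executes C2 (x = x + 1). Shared: x=4 y=0 z=4. PCs: A@0 B@0 C@2
Step 3: thread B executes B1 (z = z + 1). Shared: x=4 y=0 z=5. PCs: A@0 B@1 C@2
Step 4: thread A executes A1 (x = x * 2). Shared: x=8 y=0 z=5. PCs: A@1 B@1 C@2
Step 5: thread C executes C3 (y = 4). Shared: x=8 y=4 z=5. PCs: A@1 B@1 C@3
Step 6: thread C executes C4 (z = z * -1). Shared: x=8 y=4 z=-5. PCs: A@1 B@1 C@4
Step 7: thread B executes B2 (z = z * -1). Shared: x=8 y=4 z=5. PCs: A@1 B@2 C@4
Step 8: thread B executes B3 (z = z + 2). Shared: x=8 y=4 z=7. PCs: A@1 B@3 C@4
Step 9: thread A executes A2 (z = z - 1). Shared: x=8 y=4 z=6. PCs: A@2 B@3 C@4
Step 10: thread B executes B4 (z = z - 1). Shared: x=8 y=4 z=5. PCs: A@2 B@4 C@4

Answer: x=8 y=4 z=5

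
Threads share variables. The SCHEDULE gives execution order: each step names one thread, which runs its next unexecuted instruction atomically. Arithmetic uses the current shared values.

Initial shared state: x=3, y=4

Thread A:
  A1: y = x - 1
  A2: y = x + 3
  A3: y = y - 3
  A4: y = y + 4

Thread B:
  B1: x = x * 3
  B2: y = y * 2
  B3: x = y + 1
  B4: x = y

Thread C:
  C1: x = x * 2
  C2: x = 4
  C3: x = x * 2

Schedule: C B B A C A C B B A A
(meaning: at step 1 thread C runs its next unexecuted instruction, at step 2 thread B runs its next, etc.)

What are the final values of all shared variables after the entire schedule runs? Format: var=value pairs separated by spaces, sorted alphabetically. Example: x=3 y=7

Answer: x=7 y=8

Derivation:
Step 1: thread C executes C1 (x = x * 2). Shared: x=6 y=4. PCs: A@0 B@0 C@1
Step 2: thread B executes B1 (x = x * 3). Shared: x=18 y=4. PCs: A@0 B@1 C@1
Step 3: thread B executes B2 (y = y * 2). Shared: x=18 y=8. PCs: A@0 B@2 C@1
Step 4: thread A executes A1 (y = x - 1). Shared: x=18 y=17. PCs: A@1 B@2 C@1
Step 5: thread C executes C2 (x = 4). Shared: x=4 y=17. PCs: A@1 B@2 C@2
Step 6: thread A executes A2 (y = x + 3). Shared: x=4 y=7. PCs: A@2 B@2 C@2
Step 7: thread C executes C3 (x = x * 2). Shared: x=8 y=7. PCs: A@2 B@2 C@3
Step 8: thread B executes B3 (x = y + 1). Shared: x=8 y=7. PCs: A@2 B@3 C@3
Step 9: thread B executes B4 (x = y). Shared: x=7 y=7. PCs: A@2 B@4 C@3
Step 10: thread A executes A3 (y = y - 3). Shared: x=7 y=4. PCs: A@3 B@4 C@3
Step 11: thread A executes A4 (y = y + 4). Shared: x=7 y=8. PCs: A@4 B@4 C@3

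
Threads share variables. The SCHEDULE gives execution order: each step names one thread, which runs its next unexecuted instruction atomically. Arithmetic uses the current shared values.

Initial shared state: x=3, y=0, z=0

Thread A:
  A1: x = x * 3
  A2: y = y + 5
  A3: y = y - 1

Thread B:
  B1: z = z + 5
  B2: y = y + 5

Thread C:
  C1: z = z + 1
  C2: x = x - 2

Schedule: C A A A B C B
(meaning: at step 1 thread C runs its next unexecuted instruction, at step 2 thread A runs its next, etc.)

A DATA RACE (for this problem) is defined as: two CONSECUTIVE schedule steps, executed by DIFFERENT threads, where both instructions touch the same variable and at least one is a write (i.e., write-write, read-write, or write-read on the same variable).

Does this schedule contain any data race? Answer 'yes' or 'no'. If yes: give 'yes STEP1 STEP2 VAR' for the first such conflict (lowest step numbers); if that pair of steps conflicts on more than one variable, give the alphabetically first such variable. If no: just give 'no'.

Steps 1,2: C(r=z,w=z) vs A(r=x,w=x). No conflict.
Steps 2,3: same thread (A). No race.
Steps 3,4: same thread (A). No race.
Steps 4,5: A(r=y,w=y) vs B(r=z,w=z). No conflict.
Steps 5,6: B(r=z,w=z) vs C(r=x,w=x). No conflict.
Steps 6,7: C(r=x,w=x) vs B(r=y,w=y). No conflict.

Answer: no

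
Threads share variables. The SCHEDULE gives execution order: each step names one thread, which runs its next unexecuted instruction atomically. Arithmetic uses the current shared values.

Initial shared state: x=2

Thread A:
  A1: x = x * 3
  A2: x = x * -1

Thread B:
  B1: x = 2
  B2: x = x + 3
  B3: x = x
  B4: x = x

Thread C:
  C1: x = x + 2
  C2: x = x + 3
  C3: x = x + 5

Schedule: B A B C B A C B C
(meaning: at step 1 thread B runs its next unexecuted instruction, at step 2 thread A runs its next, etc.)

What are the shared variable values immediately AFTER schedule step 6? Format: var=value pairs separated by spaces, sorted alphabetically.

Answer: x=-11

Derivation:
Step 1: thread B executes B1 (x = 2). Shared: x=2. PCs: A@0 B@1 C@0
Step 2: thread A executes A1 (x = x * 3). Shared: x=6. PCs: A@1 B@1 C@0
Step 3: thread B executes B2 (x = x + 3). Shared: x=9. PCs: A@1 B@2 C@0
Step 4: thread C executes C1 (x = x + 2). Shared: x=11. PCs: A@1 B@2 C@1
Step 5: thread B executes B3 (x = x). Shared: x=11. PCs: A@1 B@3 C@1
Step 6: thread A executes A2 (x = x * -1). Shared: x=-11. PCs: A@2 B@3 C@1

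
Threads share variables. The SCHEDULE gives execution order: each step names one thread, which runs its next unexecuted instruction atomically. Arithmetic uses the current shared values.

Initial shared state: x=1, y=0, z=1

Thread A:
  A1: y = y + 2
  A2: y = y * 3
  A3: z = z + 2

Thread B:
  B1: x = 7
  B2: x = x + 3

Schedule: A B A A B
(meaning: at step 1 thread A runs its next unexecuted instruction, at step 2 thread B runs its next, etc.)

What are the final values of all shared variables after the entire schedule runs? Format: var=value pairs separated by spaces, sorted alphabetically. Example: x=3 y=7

Answer: x=10 y=6 z=3

Derivation:
Step 1: thread A executes A1 (y = y + 2). Shared: x=1 y=2 z=1. PCs: A@1 B@0
Step 2: thread B executes B1 (x = 7). Shared: x=7 y=2 z=1. PCs: A@1 B@1
Step 3: thread A executes A2 (y = y * 3). Shared: x=7 y=6 z=1. PCs: A@2 B@1
Step 4: thread A executes A3 (z = z + 2). Shared: x=7 y=6 z=3. PCs: A@3 B@1
Step 5: thread B executes B2 (x = x + 3). Shared: x=10 y=6 z=3. PCs: A@3 B@2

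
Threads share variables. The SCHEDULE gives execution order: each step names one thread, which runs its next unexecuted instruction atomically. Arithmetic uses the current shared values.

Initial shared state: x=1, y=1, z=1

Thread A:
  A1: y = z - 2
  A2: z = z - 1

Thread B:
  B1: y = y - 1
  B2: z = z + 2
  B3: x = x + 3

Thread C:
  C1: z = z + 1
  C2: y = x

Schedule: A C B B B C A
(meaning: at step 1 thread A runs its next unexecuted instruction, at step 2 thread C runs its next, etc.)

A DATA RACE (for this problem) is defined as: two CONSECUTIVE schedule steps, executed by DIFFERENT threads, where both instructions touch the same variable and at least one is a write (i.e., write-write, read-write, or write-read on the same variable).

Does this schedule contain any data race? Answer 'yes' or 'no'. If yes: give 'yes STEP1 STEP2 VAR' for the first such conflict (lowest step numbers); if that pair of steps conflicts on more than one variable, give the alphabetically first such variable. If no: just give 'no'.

Steps 1,2: A(y = z - 2) vs C(z = z + 1). RACE on z (R-W).
Steps 2,3: C(r=z,w=z) vs B(r=y,w=y). No conflict.
Steps 3,4: same thread (B). No race.
Steps 4,5: same thread (B). No race.
Steps 5,6: B(x = x + 3) vs C(y = x). RACE on x (W-R).
Steps 6,7: C(r=x,w=y) vs A(r=z,w=z). No conflict.
First conflict at steps 1,2.

Answer: yes 1 2 z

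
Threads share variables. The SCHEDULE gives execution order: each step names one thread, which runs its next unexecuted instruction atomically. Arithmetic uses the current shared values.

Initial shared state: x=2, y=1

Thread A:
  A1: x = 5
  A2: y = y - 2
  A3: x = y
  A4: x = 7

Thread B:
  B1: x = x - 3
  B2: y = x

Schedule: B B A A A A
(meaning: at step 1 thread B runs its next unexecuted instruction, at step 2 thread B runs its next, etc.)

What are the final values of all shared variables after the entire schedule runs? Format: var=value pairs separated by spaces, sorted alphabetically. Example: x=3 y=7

Answer: x=7 y=-3

Derivation:
Step 1: thread B executes B1 (x = x - 3). Shared: x=-1 y=1. PCs: A@0 B@1
Step 2: thread B executes B2 (y = x). Shared: x=-1 y=-1. PCs: A@0 B@2
Step 3: thread A executes A1 (x = 5). Shared: x=5 y=-1. PCs: A@1 B@2
Step 4: thread A executes A2 (y = y - 2). Shared: x=5 y=-3. PCs: A@2 B@2
Step 5: thread A executes A3 (x = y). Shared: x=-3 y=-3. PCs: A@3 B@2
Step 6: thread A executes A4 (x = 7). Shared: x=7 y=-3. PCs: A@4 B@2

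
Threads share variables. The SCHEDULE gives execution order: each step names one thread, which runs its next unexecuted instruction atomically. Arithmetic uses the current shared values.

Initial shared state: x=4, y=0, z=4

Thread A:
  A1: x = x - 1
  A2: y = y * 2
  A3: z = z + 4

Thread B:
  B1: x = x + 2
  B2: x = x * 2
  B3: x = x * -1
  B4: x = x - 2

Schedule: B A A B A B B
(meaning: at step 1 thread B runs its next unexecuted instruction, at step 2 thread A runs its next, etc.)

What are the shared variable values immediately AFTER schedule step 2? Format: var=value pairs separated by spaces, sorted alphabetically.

Step 1: thread B executes B1 (x = x + 2). Shared: x=6 y=0 z=4. PCs: A@0 B@1
Step 2: thread A executes A1 (x = x - 1). Shared: x=5 y=0 z=4. PCs: A@1 B@1

Answer: x=5 y=0 z=4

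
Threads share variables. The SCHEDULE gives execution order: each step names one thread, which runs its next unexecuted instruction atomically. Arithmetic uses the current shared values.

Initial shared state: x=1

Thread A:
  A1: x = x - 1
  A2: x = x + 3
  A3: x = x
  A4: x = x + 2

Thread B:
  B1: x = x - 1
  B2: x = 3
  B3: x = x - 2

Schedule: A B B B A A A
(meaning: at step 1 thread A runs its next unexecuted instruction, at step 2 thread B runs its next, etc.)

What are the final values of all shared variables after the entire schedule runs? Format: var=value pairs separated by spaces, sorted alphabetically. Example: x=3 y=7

Answer: x=6

Derivation:
Step 1: thread A executes A1 (x = x - 1). Shared: x=0. PCs: A@1 B@0
Step 2: thread B executes B1 (x = x - 1). Shared: x=-1. PCs: A@1 B@1
Step 3: thread B executes B2 (x = 3). Shared: x=3. PCs: A@1 B@2
Step 4: thread B executes B3 (x = x - 2). Shared: x=1. PCs: A@1 B@3
Step 5: thread A executes A2 (x = x + 3). Shared: x=4. PCs: A@2 B@3
Step 6: thread A executes A3 (x = x). Shared: x=4. PCs: A@3 B@3
Step 7: thread A executes A4 (x = x + 2). Shared: x=6. PCs: A@4 B@3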